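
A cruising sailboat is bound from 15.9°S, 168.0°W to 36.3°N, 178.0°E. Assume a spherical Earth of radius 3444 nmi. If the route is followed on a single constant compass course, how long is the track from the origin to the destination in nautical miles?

Δψ = ln[tan(π/4+φ₂/2)/tan(π/4+φ₁/2)] = +0.9619;  Δφ = +0.9111 rad,  Δλ = -0.2443 rad
q = Δφ/Δψ = 0.9471
d = R·√(Δφ² + q²Δλ²) = 3444·0.94000 = 3237 nmi

3237 nmi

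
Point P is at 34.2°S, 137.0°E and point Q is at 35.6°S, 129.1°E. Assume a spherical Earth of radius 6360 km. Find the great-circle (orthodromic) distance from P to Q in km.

Haversine: a = sin²(Δφ/2)+cos φ₁ cos φ₂ sin²(Δλ/2) = 0.00334;  σ = 2·atan2(√a,√(1−a))
σ = 6.627° → d = Rσ = 6360·0.11566 = 736 km

736 km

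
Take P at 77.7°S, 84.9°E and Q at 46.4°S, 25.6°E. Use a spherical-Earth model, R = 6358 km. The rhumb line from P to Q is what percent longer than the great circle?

Great circle: σ = 0.6720 rad → d_gc = Rσ = 4272.84 km
Rhumb: Δφ = +0.5463, Δλ = -1.0350, Δψ = +1.3116, q = Δφ/Δψ = 0.4165 → d_rh = R√(Δφ²+q²Δλ²) = 4424.49 km
Excess = (4424.49 − 4272.84) / 4272.84 = 151.65 / 4272.84 = 3.549% ≈ 3.5%

3.5%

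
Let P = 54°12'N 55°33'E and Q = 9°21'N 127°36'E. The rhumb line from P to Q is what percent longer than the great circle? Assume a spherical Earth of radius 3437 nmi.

Great circle: σ = 1.2560 rad → d_gc = Rσ = 4316.8 nmi
Rhumb: Δφ = -0.7828, Δλ = +1.2575, Δψ = -0.9662, q = Δφ/Δψ = 0.8102 → d_rh = R√(Δφ²+q²Δλ²) = 4415.8 nmi
Excess = (4415.8 − 4316.8) / 4316.8 = 99.0 / 4316.8 = 2.29% ≈ 2.3%

2.3%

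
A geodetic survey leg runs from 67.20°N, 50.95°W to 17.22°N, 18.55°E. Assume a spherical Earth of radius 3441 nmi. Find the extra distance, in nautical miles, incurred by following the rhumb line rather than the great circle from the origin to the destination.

132 nmi

Great circle: cos σ = sin φ₁ sin φ₂ + cos φ₁ cos φ₂ cos Δλ,  σ = 1.1565 rad → d_gc = 3979.5 nmi
Rhumb line: Δψ = -1.2961, q = Δφ/Δψ = 0.6730, d_rh = R√(Δφ²+q²Δλ²) = 4111.1 nmi
Excess = 4111.1 − 3979.5 = 131.6 ≈ 132 nmi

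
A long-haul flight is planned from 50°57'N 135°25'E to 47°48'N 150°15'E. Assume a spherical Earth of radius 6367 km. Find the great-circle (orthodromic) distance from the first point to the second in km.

1127 km

cos σ = sin φ₁ sin φ₂ + cos φ₁ cos φ₂ cos Δλ
      = sin(50.95°)sin(47.80°) + cos(50.95°)cos(47.80°)cos(14.83°) = 0.9844
σ = 10.138° → d = Rσ = 6367·0.17694 = 1127 km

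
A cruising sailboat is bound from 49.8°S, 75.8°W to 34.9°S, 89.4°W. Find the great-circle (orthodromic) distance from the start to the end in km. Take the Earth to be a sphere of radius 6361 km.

cos σ = sin φ₁ sin φ₂ + cos φ₁ cos φ₂ cos Δλ
      = sin(-49.80°)sin(-34.90°) + cos(-49.80°)cos(-34.90°)cos(-13.60°) = 0.9515
σ = 17.911° → d = Rσ = 6361·0.31261 = 1989 km

1989 km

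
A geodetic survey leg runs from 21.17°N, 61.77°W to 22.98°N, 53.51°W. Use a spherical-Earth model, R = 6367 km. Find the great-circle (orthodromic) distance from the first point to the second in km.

cos σ = sin φ₁ sin φ₂ + cos φ₁ cos φ₂ cos Δλ
      = sin(21.17°)sin(22.98°) + cos(21.17°)cos(22.98°)cos(8.26°) = 0.9906
σ = 7.864° → d = Rσ = 6367·0.13726 = 874 km

874 km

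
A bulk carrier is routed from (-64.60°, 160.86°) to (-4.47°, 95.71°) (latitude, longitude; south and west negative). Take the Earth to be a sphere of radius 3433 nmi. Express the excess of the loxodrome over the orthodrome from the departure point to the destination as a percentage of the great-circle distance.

2.2%

Great circle: σ = 1.3180 rad → d_gc = Rσ = 4524.7 nmi
Rhumb: Δφ = +1.0495, Δλ = -1.1371, Δψ = +1.4120, q = Δφ/Δψ = 0.7433 → d_rh = R√(Δφ²+q²Δλ²) = 4625.9 nmi
Excess = (4625.9 − 4524.7) / 4524.7 = 101.2 / 4524.7 = 2.24% ≈ 2.2%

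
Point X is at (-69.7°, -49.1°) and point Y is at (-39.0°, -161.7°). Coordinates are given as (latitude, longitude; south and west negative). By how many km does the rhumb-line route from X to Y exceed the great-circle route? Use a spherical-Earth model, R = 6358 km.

879 km

Great circle: cos σ = sin φ₁ sin φ₂ + cos φ₁ cos φ₂ cos Δλ,  σ = 1.0626 rad → d_gc = 6755.89 km
Rhumb line: Δψ = +0.9799, q = Δφ/Δψ = 0.5468, d_rh = R√(Δφ²+q²Δλ²) = 7634.42 km
Excess = 7634.42 − 6755.89 = 878.53 ≈ 879 km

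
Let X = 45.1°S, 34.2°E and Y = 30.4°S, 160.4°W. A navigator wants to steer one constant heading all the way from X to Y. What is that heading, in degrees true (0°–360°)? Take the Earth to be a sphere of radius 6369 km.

Meridional parts: M(φ₁)=-0.8838, M(φ₂)=-0.5574 → ΔM = +0.3265;  Δλ = +2.8868 rad
tan C = Δλ / ΔM = +8.8427 → C = 83.55°

83.5°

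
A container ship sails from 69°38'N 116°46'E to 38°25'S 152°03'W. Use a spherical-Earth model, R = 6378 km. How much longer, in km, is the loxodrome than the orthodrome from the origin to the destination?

Great circle: cos σ = sin φ₁ sin φ₂ + cos φ₁ cos φ₂ cos Δλ,  σ = 2.1996 rad → d_gc = 14028.9 km
Rhumb line: Δψ = -2.4441, q = Δφ/Δψ = 0.7716, d_rh = R√(Δφ²+q²Δλ²) = 14352.9 km
Excess = 14352.9 − 14028.9 = 324.0 ≈ 324 km

324 km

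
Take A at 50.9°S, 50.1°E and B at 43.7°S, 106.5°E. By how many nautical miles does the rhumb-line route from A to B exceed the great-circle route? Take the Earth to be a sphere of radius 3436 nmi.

Great circle: cos σ = sin φ₁ sin φ₂ + cos φ₁ cos φ₂ cos Δλ,  σ = 0.6625 rad → d_gc = 2276.2 nmi
Rhumb line: Δψ = +0.1857, q = Δφ/Δψ = 0.6767, d_rh = R√(Δφ²+q²Δλ²) = 2329.0 nmi
Excess = 2329.0 − 2276.2 = 52.8 ≈ 53 nmi

53 nmi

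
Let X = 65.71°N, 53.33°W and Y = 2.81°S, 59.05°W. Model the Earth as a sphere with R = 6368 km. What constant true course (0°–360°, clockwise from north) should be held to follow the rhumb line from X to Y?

Meridional parts: M(φ₁)=+1.5362, M(φ₂)=-0.0491 → ΔM = -1.5852;  Δλ = -0.0998 rad
tan C = Δλ / ΔM = +0.0630 → C = 183.60°

183.6°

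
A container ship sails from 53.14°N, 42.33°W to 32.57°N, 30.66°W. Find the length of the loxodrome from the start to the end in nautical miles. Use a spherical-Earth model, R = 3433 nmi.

Δψ = ln[tan(π/4+φ₂/2)/tan(π/4+φ₁/2)] = -0.4971;  Δφ = -0.3590 rad,  Δλ = +0.2037 rad
q = Δφ/Δψ = 0.7222
d = R·√(Δφ² + q²Δλ²) = 3433·0.38798 = 1332 nmi

1332 nmi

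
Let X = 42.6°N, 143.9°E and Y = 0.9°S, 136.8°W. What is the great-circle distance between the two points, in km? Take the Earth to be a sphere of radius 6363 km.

cos σ = sin φ₁ sin φ₂ + cos φ₁ cos φ₂ cos Δλ
      = sin(42.60°)sin(-0.90°) + cos(42.60°)cos(-0.90°)cos(79.30°) = 0.1260
σ = 82.760° → d = Rσ = 6363·1.44444 = 9191 km

9191 km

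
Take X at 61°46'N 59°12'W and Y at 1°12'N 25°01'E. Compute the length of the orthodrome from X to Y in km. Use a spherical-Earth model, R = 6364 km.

Haversine: a = sin²(Δφ/2)+cos φ₁ cos φ₂ sin²(Δλ/2) = 0.46695;  σ = 2·atan2(√a,√(1−a))
σ = 86.209° → d = Rσ = 6364·1.50464 = 9576 km

9576 km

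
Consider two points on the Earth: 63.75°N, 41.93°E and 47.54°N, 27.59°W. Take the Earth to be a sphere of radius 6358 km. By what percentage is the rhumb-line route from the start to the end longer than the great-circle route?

4.5%

Great circle: σ = 0.6980 rad → d_gc = Rσ = 4437.8 km
Rhumb: Δφ = -0.2829, Δλ = -1.2134, Δψ = -0.5105, q = Δφ/Δψ = 0.5542 → d_rh = R√(Δφ²+q²Δλ²) = 4638.5 km
Excess = (4638.5 − 4437.8) / 4437.8 = 200.7 / 4437.8 = 4.52% ≈ 4.5%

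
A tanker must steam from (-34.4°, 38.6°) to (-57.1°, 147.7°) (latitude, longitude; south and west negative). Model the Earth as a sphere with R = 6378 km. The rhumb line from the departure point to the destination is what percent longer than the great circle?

10.0%

Great circle: σ = 1.2369 rad → d_gc = Rσ = 7889.1 km
Rhumb: Δφ = -0.3962, Δλ = +1.9042, Δψ = -0.5798, q = Δφ/Δψ = 0.6833 → d_rh = R√(Δφ²+q²Δλ²) = 8675.1 km
Excess = (8675.1 − 7889.1) / 7889.1 = 786.0 / 7889.1 = 9.96% ≈ 10.0%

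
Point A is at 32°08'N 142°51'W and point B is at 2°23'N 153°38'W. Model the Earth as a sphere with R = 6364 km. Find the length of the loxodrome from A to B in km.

3492 km

Rhumb course C = atan2(Δλ, Δψ) with Δψ = ln[tan(π/4+φ₂/2)/tan(π/4+φ₁/2)] = -0.5512, Δλ = -0.1882 → C = 198.85°
d = R·|Δφ| / |cos C| = 6364·0.51924 / 0.94635 = 3492 km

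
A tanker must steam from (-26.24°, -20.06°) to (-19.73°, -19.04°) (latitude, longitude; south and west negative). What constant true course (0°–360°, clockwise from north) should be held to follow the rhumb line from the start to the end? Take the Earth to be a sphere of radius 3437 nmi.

Meridional parts: M(φ₁)=-0.4749, M(φ₂)=-0.3514 → ΔM = +0.1235;  Δλ = +0.0178 rad
tan C = Δλ / ΔM = +0.1441 → C = 8.20°

8.2°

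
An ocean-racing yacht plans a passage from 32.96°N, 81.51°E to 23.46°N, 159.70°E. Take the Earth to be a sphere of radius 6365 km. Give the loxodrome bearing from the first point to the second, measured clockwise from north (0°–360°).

Δψ = ln[tan(π/4+φ₂/2)/tan(π/4+φ₁/2)] = -0.1885
Δλ = +1.3647 rad (taken the short way round)
course = atan2(Δλ, Δψ) = 97.86°

97.9°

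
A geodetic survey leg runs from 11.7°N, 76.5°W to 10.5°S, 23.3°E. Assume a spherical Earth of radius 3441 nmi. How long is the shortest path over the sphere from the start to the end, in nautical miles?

cos σ = sin φ₁ sin φ₂ + cos φ₁ cos φ₂ cos Δλ
      = sin(11.70°)sin(-10.50°) + cos(11.70°)cos(-10.50°)cos(99.80°) = -0.2008
σ = 101.586° → d = Rσ = 3441·1.77301 = 6101 nmi

6101 nmi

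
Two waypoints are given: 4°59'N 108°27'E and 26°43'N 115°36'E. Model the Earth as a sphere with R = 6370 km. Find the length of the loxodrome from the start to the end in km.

Rhumb course C = atan2(Δλ, Δψ) with Δψ = ln[tan(π/4+φ₂/2)/tan(π/4+φ₁/2)] = +0.3971, Δλ = +0.1248 → C = 17.45°
d = R·|Δφ| / |cos C| = 6370·0.37932 / 0.95400 = 2533 km

2533 km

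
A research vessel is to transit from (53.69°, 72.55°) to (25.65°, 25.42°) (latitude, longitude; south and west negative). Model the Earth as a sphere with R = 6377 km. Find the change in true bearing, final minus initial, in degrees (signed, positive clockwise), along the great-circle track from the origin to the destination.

-32.0°

At departure: θ₁ = atan2(sin Δλ cos φ₂, cos φ₁ sin φ₂ − sin φ₁ cos φ₂ cos Δλ) = 250.20°
At arrival: θ₂ = atan2(sin Δλ cos φ₁, −cos φ₂ sin φ₁ + sin φ₂ cos φ₁ cos Δλ) = 218.17°
Δθ = θ₂ − θ₁ = -32.0°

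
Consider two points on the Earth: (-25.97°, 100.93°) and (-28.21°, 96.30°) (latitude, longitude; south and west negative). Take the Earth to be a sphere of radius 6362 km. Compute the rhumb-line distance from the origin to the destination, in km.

Rhumb course C = atan2(Δλ, Δψ) with Δψ = ln[tan(π/4+φ₂/2)/tan(π/4+φ₁/2)] = -0.0439, Δλ = -0.0808 → C = 241.48°
d = R·|Δφ| / |cos C| = 6362·0.03910 / 0.47751 = 521 km

521 km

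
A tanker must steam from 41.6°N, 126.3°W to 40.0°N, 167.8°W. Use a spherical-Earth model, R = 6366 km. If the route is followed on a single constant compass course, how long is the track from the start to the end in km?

3495 km

Δψ = ln[tan(π/4+φ₂/2)/tan(π/4+φ₁/2)] = -0.0369;  Δφ = -0.0279 rad,  Δλ = -0.7243 rad
q = Δφ/Δψ = 0.7569
d = R·√(Δφ² + q²Δλ²) = 6366·0.54897 = 3495 km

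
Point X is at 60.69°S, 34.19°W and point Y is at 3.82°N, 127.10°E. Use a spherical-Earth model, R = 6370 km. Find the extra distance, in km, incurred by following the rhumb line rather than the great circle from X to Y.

2538 km

Great circle: cos σ = sin φ₁ sin φ₂ + cos φ₁ cos φ₂ cos Δλ,  σ = 2.1185 rad → d_gc = 13494.8 km
Rhumb line: Δψ = +1.4080, q = Δφ/Δψ = 0.7996, d_rh = R√(Δφ²+q²Δλ²) = 16032.7 km
Excess = 16032.7 − 13494.8 = 2537.9 ≈ 2538 km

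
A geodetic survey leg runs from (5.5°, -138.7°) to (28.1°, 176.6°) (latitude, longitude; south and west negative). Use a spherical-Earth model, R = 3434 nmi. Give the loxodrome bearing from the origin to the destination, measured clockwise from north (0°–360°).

298.0°

Δψ = ln[tan(π/4+φ₂/2)/tan(π/4+φ₁/2)] = +0.4152
Δλ = -0.7802 rad (taken the short way round)
course = atan2(Δλ, Δψ) = 298.02°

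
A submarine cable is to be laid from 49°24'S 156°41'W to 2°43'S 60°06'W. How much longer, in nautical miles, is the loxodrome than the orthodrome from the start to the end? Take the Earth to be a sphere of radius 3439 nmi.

Great circle: cos σ = sin φ₁ sin φ₂ + cos φ₁ cos φ₂ cos Δλ,  σ = 1.6093 rad → d_gc = 5534.5 nmi
Rhumb line: Δψ = +0.9471, q = Δφ/Δψ = 0.8603, d_rh = R√(Δφ²+q²Δλ²) = 5720.6 nmi
Excess = 5720.6 − 5534.5 = 186.1 ≈ 186 nmi

186 nmi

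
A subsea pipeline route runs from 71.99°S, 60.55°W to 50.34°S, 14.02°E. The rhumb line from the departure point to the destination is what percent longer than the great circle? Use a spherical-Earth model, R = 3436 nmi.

5.8%

Great circle: σ = 0.6687 rad → d_gc = Rσ = 2297.7 nmi
Rhumb: Δφ = +0.3779, Δλ = +1.3015, Δψ = +0.8222, q = Δφ/Δψ = 0.4596 → d_rh = R√(Δφ²+q²Δλ²) = 2430.9 nmi
Excess = (2430.9 − 2297.7) / 2297.7 = 133.2 / 2297.7 = 5.80% ≈ 5.8%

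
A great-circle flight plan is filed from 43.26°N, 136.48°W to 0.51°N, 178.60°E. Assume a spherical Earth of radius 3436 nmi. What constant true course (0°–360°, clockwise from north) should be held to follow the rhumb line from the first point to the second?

Meridional parts: M(φ₁)=+0.8391, M(φ₂)=+0.0089 → ΔM = -0.8302;  Δλ = -0.7840 rad
tan C = Δλ / ΔM = +0.9444 → C = 223.36°

223.4°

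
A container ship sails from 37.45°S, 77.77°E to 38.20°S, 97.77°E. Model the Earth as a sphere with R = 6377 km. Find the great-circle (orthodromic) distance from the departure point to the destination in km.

cos σ = sin φ₁ sin φ₂ + cos φ₁ cos φ₂ cos Δλ
      = sin(-37.45°)sin(-38.20°) + cos(-37.45°)cos(-38.20°)cos(20.00°) = 0.9623
σ = 15.785° → d = Rσ = 6377·0.27550 = 1757 km

1757 km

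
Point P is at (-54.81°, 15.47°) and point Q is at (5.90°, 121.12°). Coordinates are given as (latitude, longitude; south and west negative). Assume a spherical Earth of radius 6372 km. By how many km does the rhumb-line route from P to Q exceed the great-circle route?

477 km

Great circle: cos σ = sin φ₁ sin φ₂ + cos φ₁ cos φ₂ cos Δλ,  σ = 1.8118 rad → d_gc = 11544.6 km
Rhumb line: Δψ = +1.2516, q = Δφ/Δψ = 0.8466, d_rh = R√(Δφ²+q²Δλ²) = 12021.9 km
Excess = 12021.9 − 11544.6 = 477.3 ≈ 477 km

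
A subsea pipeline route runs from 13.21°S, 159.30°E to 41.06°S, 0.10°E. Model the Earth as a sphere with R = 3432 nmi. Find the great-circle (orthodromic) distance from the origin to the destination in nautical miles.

7333 nmi

cos σ = sin φ₁ sin φ₂ + cos φ₁ cos φ₂ cos Δλ
      = sin(-13.21°)sin(-41.06°) + cos(-13.21°)cos(-41.06°)cos(-159.20°) = -0.5361
σ = 122.420° → d = Rσ = 3432·2.13663 = 7333 nmi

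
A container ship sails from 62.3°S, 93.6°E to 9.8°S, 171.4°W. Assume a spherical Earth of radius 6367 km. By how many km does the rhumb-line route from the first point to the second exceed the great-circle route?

Great circle: cos σ = sin φ₁ sin φ₂ + cos φ₁ cos φ₂ cos Δλ,  σ = 1.4598 rad → d_gc = 9294.5 km
Rhumb line: Δψ = +1.2283, q = Δφ/Δψ = 0.7460, d_rh = R√(Δφ²+q²Δλ²) = 9800.8 km
Excess = 9800.8 − 9294.5 = 506.3 ≈ 506 km

506 km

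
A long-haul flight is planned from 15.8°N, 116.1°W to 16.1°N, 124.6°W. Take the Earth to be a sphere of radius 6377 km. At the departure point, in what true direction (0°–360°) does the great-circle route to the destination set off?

θ = atan2( sin Δλ·cos φ₂ ,  cos φ₁ sin φ₂ − sin φ₁ cos φ₂ cos Δλ )
  = atan2(-0.1420, +0.0081) = 273.27°

273.3°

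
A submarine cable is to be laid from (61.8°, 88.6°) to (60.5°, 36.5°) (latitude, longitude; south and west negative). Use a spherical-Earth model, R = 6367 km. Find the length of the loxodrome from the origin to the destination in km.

Δψ = ln[tan(π/4+φ₂/2)/tan(π/4+φ₁/2)] = -0.0470;  Δφ = -0.0227 rad,  Δλ = -0.9093 rad
q = Δφ/Δψ = 0.4824
d = R·√(Δφ² + q²Δλ²) = 6367·0.43928 = 2797 km

2797 km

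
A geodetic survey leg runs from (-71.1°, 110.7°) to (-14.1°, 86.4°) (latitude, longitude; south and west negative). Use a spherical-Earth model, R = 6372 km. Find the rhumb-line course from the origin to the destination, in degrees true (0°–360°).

344.6°

Meridional parts: M(φ₁)=-1.7931, M(φ₂)=-0.2486 → ΔM = +1.5445;  Δλ = -0.4241 rad
tan C = Δλ / ΔM = -0.2746 → C = 344.64°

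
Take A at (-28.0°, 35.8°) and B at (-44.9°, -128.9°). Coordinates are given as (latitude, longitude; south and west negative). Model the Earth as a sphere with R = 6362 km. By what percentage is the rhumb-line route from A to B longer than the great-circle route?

Great circle: σ = 1.8461 rad → d_gc = Rσ = 11745.1 km
Rhumb: Δφ = -0.2950, Δλ = -2.8746, Δψ = -0.3695, q = Δφ/Δψ = 0.7982 → d_rh = R√(Δφ²+q²Δλ²) = 14718.2 km
Excess = (14718.2 − 11745.1) / 11745.1 = 2973.1 / 11745.1 = 25.31% ≈ 25.3%

25.3%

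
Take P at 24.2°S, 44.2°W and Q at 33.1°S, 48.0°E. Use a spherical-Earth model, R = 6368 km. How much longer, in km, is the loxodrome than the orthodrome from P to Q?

Great circle: cos σ = sin φ₁ sin φ₂ + cos φ₁ cos φ₂ cos Δλ,  σ = 1.3750 rad → d_gc = 8756.13 km
Rhumb line: Δψ = -0.1773, q = Δφ/Δψ = 0.8762, d_rh = R√(Δφ²+q²Δλ²) = 9032.58 km
Excess = 9032.58 − 8756.13 = 276.45 ≈ 276 km

276 km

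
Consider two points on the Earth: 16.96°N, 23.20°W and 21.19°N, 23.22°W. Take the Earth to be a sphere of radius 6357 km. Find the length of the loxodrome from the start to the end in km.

Rhumb course C = atan2(Δλ, Δψ) with Δψ = ln[tan(π/4+φ₂/2)/tan(π/4+φ₁/2)] = +0.0781, Δλ = -0.0003 → C = 359.74°
d = R·|Δφ| / |cos C| = 6357·0.07383 / 0.99999 = 469 km

469 km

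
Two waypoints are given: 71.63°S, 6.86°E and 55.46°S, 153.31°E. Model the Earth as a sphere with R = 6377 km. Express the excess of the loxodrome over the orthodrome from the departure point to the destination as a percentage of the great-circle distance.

Great circle: σ = 0.8856 rad → d_gc = Rσ = 5647.4 km
Rhumb: Δφ = +0.2822, Δλ = +2.5560, Δψ = +0.6537, q = Δφ/Δψ = 0.4317 → d_rh = R√(Δφ²+q²Δλ²) = 7263.3 km
Excess = (7263.3 − 5647.4) / 5647.4 = 1615.9 / 5647.4 = 28.61% ≈ 28.6%

28.6%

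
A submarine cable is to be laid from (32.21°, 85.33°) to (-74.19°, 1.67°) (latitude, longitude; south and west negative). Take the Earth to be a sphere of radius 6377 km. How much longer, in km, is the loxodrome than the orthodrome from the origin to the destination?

Great circle: cos σ = sin φ₁ sin φ₂ + cos φ₁ cos φ₂ cos Δλ,  σ = 2.0799 rad → d_gc = 13263.6 km
Rhumb line: Δψ = -2.5687, q = Δφ/Δψ = 0.7229, d_rh = R√(Δφ²+q²Δλ²) = 13621.8 km
Excess = 13621.8 − 13263.6 = 358.2 ≈ 358 km

358 km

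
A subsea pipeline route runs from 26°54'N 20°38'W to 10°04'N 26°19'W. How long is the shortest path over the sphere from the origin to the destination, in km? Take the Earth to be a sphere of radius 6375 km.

Haversine: a = sin²(Δφ/2)+cos φ₁ cos φ₂ sin²(Δλ/2) = 0.02358;  σ = 2·atan2(√a,√(1−a))
σ = 17.667° → d = Rσ = 6375·0.30835 = 1966 km

1966 km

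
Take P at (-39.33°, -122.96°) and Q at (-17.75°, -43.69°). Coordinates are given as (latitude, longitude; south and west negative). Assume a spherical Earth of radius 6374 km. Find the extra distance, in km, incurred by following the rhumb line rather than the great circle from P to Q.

174 km

Great circle: cos σ = sin φ₁ sin φ₂ + cos φ₁ cos φ₂ cos Δλ,  σ = 1.2341 rad → d_gc = 7866.1 km
Rhumb line: Δψ = +0.4328, q = Δφ/Δψ = 0.8702, d_rh = R√(Δφ²+q²Δλ²) = 8040.3 km
Excess = 8040.3 − 7866.1 = 174.2 ≈ 174 km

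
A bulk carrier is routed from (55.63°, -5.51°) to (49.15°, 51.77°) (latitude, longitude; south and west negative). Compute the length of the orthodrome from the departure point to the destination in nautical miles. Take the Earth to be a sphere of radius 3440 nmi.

Haversine: a = sin²(Δφ/2)+cos φ₁ cos φ₂ sin²(Δλ/2) = 0.08802;  σ = 2·atan2(√a,√(1−a))
σ = 34.518° → d = Rσ = 3440·0.60244 = 2072 nmi

2072 nmi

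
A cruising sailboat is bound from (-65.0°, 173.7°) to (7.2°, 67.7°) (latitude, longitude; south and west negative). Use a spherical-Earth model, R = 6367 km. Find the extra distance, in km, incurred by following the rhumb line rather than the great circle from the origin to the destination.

653 km

Great circle: cos σ = sin φ₁ sin φ₂ + cos φ₁ cos φ₂ cos Δλ,  σ = 1.8020 rad → d_gc = 11473.4 km
Rhumb line: Δψ = +1.6324, q = Δφ/Δψ = 0.7719, d_rh = R√(Δφ²+q²Δλ²) = 12126.4 km
Excess = 12126.4 − 11473.4 = 653.0 ≈ 653 km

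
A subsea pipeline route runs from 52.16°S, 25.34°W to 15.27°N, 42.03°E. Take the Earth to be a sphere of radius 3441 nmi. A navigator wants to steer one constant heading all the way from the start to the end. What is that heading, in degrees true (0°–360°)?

Meridional parts: M(φ₁)=-1.0707, M(φ₂)=+0.2697 → ΔM = +1.3404;  Δλ = +1.1758 rad
tan C = Δλ / ΔM = +0.8772 → C = 41.26°

41.3°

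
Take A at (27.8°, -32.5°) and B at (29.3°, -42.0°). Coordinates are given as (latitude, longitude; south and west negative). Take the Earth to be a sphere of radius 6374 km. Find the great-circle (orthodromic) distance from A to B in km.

Haversine: a = sin²(Δφ/2)+cos φ₁ cos φ₂ sin²(Δλ/2) = 0.00546;  σ = 2·atan2(√a,√(1−a))
σ = 8.476° → d = Rσ = 6374·0.14793 = 943 km

943 km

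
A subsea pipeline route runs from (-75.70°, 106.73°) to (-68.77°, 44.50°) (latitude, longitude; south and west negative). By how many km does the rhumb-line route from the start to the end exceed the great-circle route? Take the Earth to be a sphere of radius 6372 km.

98 km

Great circle: cos σ = sin φ₁ sin φ₂ + cos φ₁ cos φ₂ cos Δλ,  σ = 0.3334 rad → d_gc = 2124.6 km
Rhumb line: Δψ = +0.4015, q = Δφ/Δψ = 0.3013, d_rh = R√(Δφ²+q²Δλ²) = 2222.9 km
Excess = 2222.9 − 2124.6 = 98.3 ≈ 98 km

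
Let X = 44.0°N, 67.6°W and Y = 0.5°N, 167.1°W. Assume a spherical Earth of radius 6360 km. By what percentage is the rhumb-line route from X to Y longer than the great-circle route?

2.7%

Great circle: σ = 1.6837 rad → d_gc = Rσ = 10708.3 km
Rhumb: Δφ = -0.7592, Δλ = -1.7366, Δψ = -0.8482, q = Δφ/Δψ = 0.8951 → d_rh = R√(Δφ²+q²Δλ²) = 11002.6 km
Excess = (11002.6 − 10708.3) / 10708.3 = 294.3 / 10708.3 = 2.748% ≈ 2.7%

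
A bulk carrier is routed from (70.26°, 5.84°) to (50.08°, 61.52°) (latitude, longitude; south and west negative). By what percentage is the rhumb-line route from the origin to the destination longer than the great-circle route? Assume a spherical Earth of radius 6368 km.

3.1%

Great circle: σ = 0.5660 rad → d_gc = Rσ = 3604.0 km
Rhumb: Δφ = -0.3522, Δλ = +0.9718, Δψ = -0.7359, q = Δφ/Δψ = 0.4786 → d_rh = R√(Δφ²+q²Δλ²) = 3715.2 km
Excess = (3715.2 − 3604.0) / 3604.0 = 111.2 / 3604.0 = 3.09% ≈ 3.1%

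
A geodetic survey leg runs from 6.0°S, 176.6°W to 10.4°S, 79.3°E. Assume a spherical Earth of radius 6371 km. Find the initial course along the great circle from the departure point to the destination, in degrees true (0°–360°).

θ = atan2( sin Δλ·cos φ₂ ,  cos φ₁ sin φ₂ − sin φ₁ cos φ₂ cos Δλ )
  = atan2(-0.9539, -0.2046) = 257.90°

257.9°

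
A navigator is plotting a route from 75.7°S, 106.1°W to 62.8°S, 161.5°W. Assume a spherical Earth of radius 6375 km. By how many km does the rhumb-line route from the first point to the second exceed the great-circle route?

Great circle: cos σ = sin φ₁ sin φ₂ + cos φ₁ cos φ₂ cos Δλ,  σ = 0.3872 rad → d_gc = 2468.4 km
Rhumb line: Δψ = +0.6568, q = Δφ/Δψ = 0.3428, d_rh = R√(Δφ²+q²Δλ²) = 2554.5 km
Excess = 2554.5 − 2468.4 = 86.1 ≈ 86 km

86 km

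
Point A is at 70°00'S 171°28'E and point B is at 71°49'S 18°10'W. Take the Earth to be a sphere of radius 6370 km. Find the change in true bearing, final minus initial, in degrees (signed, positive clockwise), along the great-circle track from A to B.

At departure: θ₁ = atan2(sin Δλ cos φ₂, cos φ₁ sin φ₂ − sin φ₁ cos φ₂ cos Δλ) = 175.14°
At arrival: θ₂ = atan2(sin Δλ cos φ₁, −cos φ₂ sin φ₁ + sin φ₂ cos φ₁ cos Δλ) = 5.33°
Δθ = θ₂ − θ₁ = -169.8°

-169.8°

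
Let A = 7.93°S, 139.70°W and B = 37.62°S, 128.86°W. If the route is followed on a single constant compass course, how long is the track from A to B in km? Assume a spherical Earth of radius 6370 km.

3477 km

Rhumb course C = atan2(Δλ, Δψ) with Δψ = ln[tan(π/4+φ₂/2)/tan(π/4+φ₁/2)] = -0.5707, Δλ = +0.1892 → C = 161.66°
d = R·|Δφ| / |cos C| = 6370·0.51819 / 0.94921 = 3477 km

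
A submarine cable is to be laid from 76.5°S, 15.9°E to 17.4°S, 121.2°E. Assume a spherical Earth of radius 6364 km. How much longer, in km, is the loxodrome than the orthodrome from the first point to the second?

808 km

Great circle: cos σ = sin φ₁ sin φ₂ + cos φ₁ cos φ₂ cos Δλ,  σ = 1.3367 rad → d_gc = 8506.5 km
Rhumb line: Δψ = +1.8256, q = Δφ/Δψ = 0.5650, d_rh = R√(Δφ²+q²Δλ²) = 9314.7 km
Excess = 9314.7 − 8506.5 = 808.2 ≈ 808 km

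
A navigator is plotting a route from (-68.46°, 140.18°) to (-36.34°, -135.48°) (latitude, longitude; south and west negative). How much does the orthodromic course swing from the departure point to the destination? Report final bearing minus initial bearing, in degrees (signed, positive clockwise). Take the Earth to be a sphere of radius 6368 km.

-73.5°

At departure: θ₁ = atan2(sin Δλ cos φ₂, cos φ₁ sin φ₂ − sin φ₁ cos φ₂ cos Δλ) = 100.16°
At arrival: θ₂ = atan2(sin Δλ cos φ₁, −cos φ₂ sin φ₁ + sin φ₂ cos φ₁ cos Δλ) = 26.66°
Δθ = θ₂ − θ₁ = -73.5°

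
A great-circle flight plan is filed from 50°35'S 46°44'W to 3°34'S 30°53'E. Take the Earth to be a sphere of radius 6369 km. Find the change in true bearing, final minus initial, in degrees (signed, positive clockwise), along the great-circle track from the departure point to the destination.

-43.5°

Initial bearing θ₁ = atan2(sin Δλ cos φ₂, cos φ₁ sin φ₂ − sin φ₁ cos φ₂ cos Δλ) = 82.64°
Final bearing θ₂ = (initial bearing from the destination back to the start) + 180° = 39.12°
Δθ = θ₂ − θ₁ = -43.5°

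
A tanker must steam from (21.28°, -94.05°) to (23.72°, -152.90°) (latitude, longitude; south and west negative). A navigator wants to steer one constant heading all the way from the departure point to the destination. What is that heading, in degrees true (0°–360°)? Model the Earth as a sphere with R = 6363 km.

272.6°

Meridional parts: M(φ₁)=+0.3803, M(φ₂)=+0.4264 → ΔM = +0.0461;  Δλ = -1.0271 rad
tan C = Δλ / ΔM = -22.2807 → C = 272.57°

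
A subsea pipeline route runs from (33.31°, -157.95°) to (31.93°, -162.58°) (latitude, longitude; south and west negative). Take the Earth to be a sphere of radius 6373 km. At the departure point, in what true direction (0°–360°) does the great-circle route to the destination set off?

N = sin Δλ·cos φ₂ = -0.0685;  D = cos φ₁ sin φ₂ − sin φ₁ cos φ₂ cos Δλ = -0.0226
initial course = atan2(N, D) = 251.77°

251.8°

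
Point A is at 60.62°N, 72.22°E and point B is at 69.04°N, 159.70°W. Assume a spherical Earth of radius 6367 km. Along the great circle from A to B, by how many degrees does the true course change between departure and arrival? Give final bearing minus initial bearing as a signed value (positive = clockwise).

At departure: θ₁ = atan2(sin Δλ cos φ₂, cos φ₁ sin φ₂ − sin φ₁ cos φ₂ cos Δλ) = 23.41°
At arrival: θ₂ = atan2(sin Δλ cos φ₁, −cos φ₂ sin φ₁ + sin φ₂ cos φ₁ cos Δλ) = 146.98°
Δθ = θ₂ − θ₁ = +123.6°

+123.6°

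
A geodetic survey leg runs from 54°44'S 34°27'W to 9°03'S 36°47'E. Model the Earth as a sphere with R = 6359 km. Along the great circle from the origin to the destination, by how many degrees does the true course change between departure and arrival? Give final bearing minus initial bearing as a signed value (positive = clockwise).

Initial bearing θ₁ = atan2(sin Δλ cos φ₂, cos φ₁ sin φ₂ − sin φ₁ cos φ₂ cos Δλ) = 79.78°
Final bearing θ₂ = (initial bearing from the destination back to the start) + 180° = 35.13°
Δθ = θ₂ − θ₁ = -44.7°

-44.7°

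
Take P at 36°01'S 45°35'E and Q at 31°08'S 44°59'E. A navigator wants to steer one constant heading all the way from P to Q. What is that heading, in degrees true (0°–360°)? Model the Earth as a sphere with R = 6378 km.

354.2°

Meridional parts: M(φ₁)=-0.6746, M(φ₂)=-0.5723 → ΔM = +0.1024;  Δλ = -0.0105 rad
tan C = Δλ / ΔM = -0.1023 → C = 354.16°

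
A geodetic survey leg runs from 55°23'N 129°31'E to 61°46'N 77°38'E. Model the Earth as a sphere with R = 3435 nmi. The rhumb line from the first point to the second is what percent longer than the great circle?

Great circle: σ = 0.4714 rad → d_gc = Rσ = 1619.2 nmi
Rhumb: Δφ = +0.1114, Δλ = -0.9055, Δψ = +0.2144, q = Δφ/Δψ = 0.5197 → d_rh = R√(Δφ²+q²Δλ²) = 1661.1 nmi
Excess = (1661.1 − 1619.2) / 1619.2 = 41.9 / 1619.2 = 2.59% ≈ 2.6%

2.6%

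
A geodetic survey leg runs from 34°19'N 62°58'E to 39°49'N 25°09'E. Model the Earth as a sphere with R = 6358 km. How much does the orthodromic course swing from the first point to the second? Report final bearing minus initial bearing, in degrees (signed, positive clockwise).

At departure: θ₁ = atan2(sin Δλ cos φ₂, cos φ₁ sin φ₂ − sin φ₁ cos φ₂ cos Δλ) = 291.63°
At arrival: θ₂ = atan2(sin Δλ cos φ₁, −cos φ₂ sin φ₁ + sin φ₂ cos φ₁ cos Δλ) = 268.28°
Δθ = θ₂ − θ₁ = -23.4°

-23.4°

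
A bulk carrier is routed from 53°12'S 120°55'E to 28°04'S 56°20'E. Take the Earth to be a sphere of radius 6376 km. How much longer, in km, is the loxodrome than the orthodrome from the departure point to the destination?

148 km

Great circle: cos σ = sin φ₁ sin φ₂ + cos φ₁ cos φ₂ cos Δλ,  σ = 0.9228 rad → d_gc = 5883.6 km
Rhumb line: Δψ = +0.5899, q = Δφ/Δψ = 0.7436, d_rh = R√(Δφ²+q²Δλ²) = 6031.7 km
Excess = 6031.7 − 5883.6 = 148.1 ≈ 148 km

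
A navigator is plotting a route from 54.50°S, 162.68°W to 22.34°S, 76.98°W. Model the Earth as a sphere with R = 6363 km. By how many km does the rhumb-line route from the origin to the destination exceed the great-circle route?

342 km

Great circle: cos σ = sin φ₁ sin φ₂ + cos φ₁ cos φ₂ cos Δλ,  σ = 1.2135 rad → d_gc = 7721.7 km
Rhumb line: Δψ = +0.7389, q = Δφ/Δψ = 0.7596, d_rh = R√(Δφ²+q²Δλ²) = 8063.6 km
Excess = 8063.6 − 7721.7 = 341.9 ≈ 342 km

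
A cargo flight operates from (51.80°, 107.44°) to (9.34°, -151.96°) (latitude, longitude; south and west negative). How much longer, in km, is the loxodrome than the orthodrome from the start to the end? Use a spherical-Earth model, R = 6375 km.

Great circle: cos σ = sin φ₁ sin φ₂ + cos φ₁ cos φ₂ cos Δλ,  σ = 1.5555 rad → d_gc = 9916.3 km
Rhumb line: Δψ = -0.8968, q = Δφ/Δψ = 0.8264, d_rh = R√(Δφ²+q²Δλ²) = 10386.5 km
Excess = 10386.5 − 9916.3 = 470.2 ≈ 470 km

470 km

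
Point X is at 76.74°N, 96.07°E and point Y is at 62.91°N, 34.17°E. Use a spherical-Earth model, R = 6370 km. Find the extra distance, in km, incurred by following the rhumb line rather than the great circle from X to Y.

116 km

Great circle: cos σ = sin φ₁ sin φ₂ + cos φ₁ cos φ₂ cos Δλ,  σ = 0.4134 rad → d_gc = 2633.4 km
Rhumb line: Δψ = -0.7288, q = Δφ/Δψ = 0.3312, d_rh = R√(Δφ²+q²Δλ²) = 2749.4 km
Excess = 2749.4 − 2633.4 = 116.0 ≈ 116 km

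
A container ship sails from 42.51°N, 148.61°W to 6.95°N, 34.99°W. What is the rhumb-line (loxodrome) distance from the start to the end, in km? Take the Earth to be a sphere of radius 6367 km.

11878 km

Δψ = ln[tan(π/4+φ₂/2)/tan(π/4+φ₁/2)] = -0.6996;  Δφ = -0.6206 rad,  Δλ = +1.9830 rad
q = Δφ/Δψ = 0.8871
d = R·√(Δφ² + q²Δλ²) = 6367·1.86551 = 11878 km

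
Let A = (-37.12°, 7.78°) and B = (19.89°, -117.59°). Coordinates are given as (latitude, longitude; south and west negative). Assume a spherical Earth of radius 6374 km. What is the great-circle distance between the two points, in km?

14434 km

cos σ = sin φ₁ sin φ₂ + cos φ₁ cos φ₂ cos Δλ
      = sin(-37.12°)sin(19.89°) + cos(-37.12°)cos(19.89°)cos(-125.37°) = -0.6393
σ = 129.743° → d = Rσ = 6374·2.26444 = 14434 km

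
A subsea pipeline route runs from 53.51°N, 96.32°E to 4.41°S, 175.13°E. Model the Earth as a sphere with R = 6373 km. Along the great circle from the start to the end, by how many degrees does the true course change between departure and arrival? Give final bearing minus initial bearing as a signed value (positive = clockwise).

Initial bearing θ₁ = atan2(sin Δλ cos φ₂, cos φ₁ sin φ₂ − sin φ₁ cos φ₂ cos Δλ) = 101.63°
Final bearing θ₂ = (initial bearing from the destination back to the start) + 180° = 144.25°
Δθ = θ₂ − θ₁ = +42.6°

+42.6°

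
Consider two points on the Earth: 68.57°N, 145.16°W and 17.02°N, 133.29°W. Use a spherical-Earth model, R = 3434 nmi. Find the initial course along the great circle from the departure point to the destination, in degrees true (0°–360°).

165.6°

N = sin Δλ·cos φ₂ = +0.1967;  D = cos φ₁ sin φ₂ − sin φ₁ cos φ₂ cos Δλ = -0.7641
initial course = atan2(N, D) = 165.57°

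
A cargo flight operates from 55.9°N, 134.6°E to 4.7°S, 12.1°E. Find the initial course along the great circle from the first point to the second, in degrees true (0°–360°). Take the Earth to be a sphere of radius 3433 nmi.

N = sin Δλ·cos φ₂ = -0.8406;  D = cos φ₁ sin φ₂ − sin φ₁ cos φ₂ cos Δλ = +0.3975
initial course = atan2(N, D) = 295.31°

295.3°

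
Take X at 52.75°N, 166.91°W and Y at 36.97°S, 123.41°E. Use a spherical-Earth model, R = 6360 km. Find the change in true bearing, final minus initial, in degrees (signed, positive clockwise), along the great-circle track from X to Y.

Initial bearing θ₁ = atan2(sin Δλ cos φ₂, cos φ₁ sin φ₂ − sin φ₁ cos φ₂ cos Δλ) = 232.02°
Final bearing θ₂ = (initial bearing from the destination back to the start) + 180° = 216.67°
Δθ = θ₂ − θ₁ = -15.4°

-15.4°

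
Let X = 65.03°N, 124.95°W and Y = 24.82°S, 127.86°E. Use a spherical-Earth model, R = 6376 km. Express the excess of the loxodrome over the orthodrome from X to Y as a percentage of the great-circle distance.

Great circle: σ = 2.0872 rad → d_gc = Rσ = 13308.1 km
Rhumb: Δφ = -1.5682, Δλ = -1.8708, Δψ = -1.9551, q = Δφ/Δψ = 0.8021 → d_rh = R√(Δφ²+q²Δλ²) = 13838.9 km
Excess = (13838.9 − 13308.1) / 13308.1 = 530.8 / 13308.1 = 3.99% ≈ 4.0%

4.0%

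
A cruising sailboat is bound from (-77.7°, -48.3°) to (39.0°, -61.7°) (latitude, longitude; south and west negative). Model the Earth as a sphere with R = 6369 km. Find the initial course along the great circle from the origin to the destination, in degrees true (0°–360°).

θ = atan2( sin Δλ·cos φ₂ ,  cos φ₁ sin φ₂ − sin φ₁ cos φ₂ cos Δλ )
  = atan2(-0.1801, +0.8727) = 348.34°

348.3°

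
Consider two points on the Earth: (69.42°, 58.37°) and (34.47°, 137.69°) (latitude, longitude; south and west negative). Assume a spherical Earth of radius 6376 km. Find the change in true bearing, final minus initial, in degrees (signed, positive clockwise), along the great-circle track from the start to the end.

At departure: θ₁ = atan2(sin Δλ cos φ₂, cos φ₁ sin φ₂ − sin φ₁ cos φ₂ cos Δλ) = 86.05°
At arrival: θ₂ = atan2(sin Δλ cos φ₁, −cos φ₂ sin φ₁ + sin φ₂ cos φ₁ cos Δλ) = 154.83°
Δθ = θ₂ − θ₁ = +68.8°

+68.8°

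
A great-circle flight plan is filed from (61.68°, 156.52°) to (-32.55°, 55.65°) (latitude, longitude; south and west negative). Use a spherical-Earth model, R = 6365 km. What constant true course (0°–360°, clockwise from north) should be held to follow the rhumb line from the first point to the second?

221.7°

Meridional parts: M(φ₁)=+1.3772, M(φ₂)=-0.6014 → ΔM = -1.9785;  Δλ = -1.7605 rad
tan C = Δλ / ΔM = +0.8898 → C = 221.66°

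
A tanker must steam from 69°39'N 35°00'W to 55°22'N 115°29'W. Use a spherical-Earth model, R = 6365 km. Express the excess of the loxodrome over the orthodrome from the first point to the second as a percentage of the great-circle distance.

Great circle: σ = 0.6366 rad → d_gc = Rσ = 4051.9 km
Rhumb: Δφ = -0.2493, Δλ = -1.4047, Δψ = -0.5523, q = Δφ/Δψ = 0.4514 → d_rh = R√(Δφ²+q²Δλ²) = 4336.7 km
Excess = (4336.7 − 4051.9) / 4051.9 = 284.8 / 4051.9 = 7.03% ≈ 7.0%

7.0%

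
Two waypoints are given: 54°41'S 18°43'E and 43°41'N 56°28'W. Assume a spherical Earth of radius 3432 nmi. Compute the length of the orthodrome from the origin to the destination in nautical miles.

7019 nmi

cos σ = sin φ₁ sin φ₂ + cos φ₁ cos φ₂ cos Δλ
      = sin(-54.68°)sin(43.68°) + cos(-54.68°)cos(43.68°)cos(-75.18°) = -0.4567
σ = 117.172° → d = Rσ = 3432·2.04503 = 7019 nmi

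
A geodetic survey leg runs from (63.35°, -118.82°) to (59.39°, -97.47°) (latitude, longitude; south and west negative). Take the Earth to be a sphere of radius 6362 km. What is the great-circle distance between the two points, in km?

1211 km

Haversine: a = sin²(Δφ/2)+cos φ₁ cos φ₂ sin²(Δλ/2) = 0.00903;  σ = 2·atan2(√a,√(1−a))
σ = 10.906° → d = Rσ = 6362·0.19035 = 1211 km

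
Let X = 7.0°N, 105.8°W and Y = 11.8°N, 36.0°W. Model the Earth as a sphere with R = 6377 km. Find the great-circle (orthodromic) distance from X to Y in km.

7666 km

Haversine: a = sin²(Δφ/2)+cos φ₁ cos φ₂ sin²(Δλ/2) = 0.31980;  σ = 2·atan2(√a,√(1−a))
σ = 68.875° → d = Rσ = 6377·1.20210 = 7666 km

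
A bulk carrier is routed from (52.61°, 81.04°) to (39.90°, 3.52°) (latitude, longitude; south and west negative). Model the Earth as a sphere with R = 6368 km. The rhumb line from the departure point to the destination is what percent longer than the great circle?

4.5%

Great circle: σ = 0.9143 rad → d_gc = Rσ = 5822.5 km
Rhumb: Δφ = -0.2218, Δλ = -1.3530, Δψ = -0.3229, q = Δφ/Δψ = 0.6869 → d_rh = R√(Δφ²+q²Δλ²) = 6084.5 km
Excess = (6084.5 − 5822.5) / 5822.5 = 262.0 / 5822.5 = 4.50% ≈ 4.5%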